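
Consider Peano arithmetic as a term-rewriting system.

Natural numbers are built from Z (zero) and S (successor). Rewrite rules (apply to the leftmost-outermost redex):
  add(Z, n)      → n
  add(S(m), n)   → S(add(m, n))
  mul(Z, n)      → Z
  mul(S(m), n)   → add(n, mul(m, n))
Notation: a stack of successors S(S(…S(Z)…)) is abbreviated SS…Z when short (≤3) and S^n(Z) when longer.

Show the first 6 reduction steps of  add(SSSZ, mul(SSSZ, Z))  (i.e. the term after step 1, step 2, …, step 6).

  start: add(SSSZ, mul(SSSZ, Z))
  →1  S(add(SSZ, mul(SSSZ, Z)))
  →2  S(S(add(SZ, mul(SSSZ, Z))))
  →3  S(S(S(add(Z, mul(SSSZ, Z)))))
  →4  S(S(S(mul(SSSZ, Z))))
  →5  S(S(S(add(Z, mul(SSZ, Z)))))
  →6  S(S(S(mul(SSZ, Z))))

Answer: after 6 steps: S(S(S(mul(SSZ, Z))))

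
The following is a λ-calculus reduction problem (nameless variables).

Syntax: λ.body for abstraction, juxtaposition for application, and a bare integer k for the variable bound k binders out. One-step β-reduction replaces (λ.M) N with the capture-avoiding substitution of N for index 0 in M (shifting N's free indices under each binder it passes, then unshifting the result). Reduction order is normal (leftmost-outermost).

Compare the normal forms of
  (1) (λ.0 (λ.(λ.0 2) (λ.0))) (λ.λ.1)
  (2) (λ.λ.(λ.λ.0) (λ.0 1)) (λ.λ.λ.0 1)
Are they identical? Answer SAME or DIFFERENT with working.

Term A:
  start: (λ.0 (λ.(λ.0 2) (λ.0))) (λ.λ.1)
  →1  (λ.λ.1) (λ.(λ.0 (λ.λ.1)) (λ.0))
  →2  λ.λ.(λ.0 (λ.λ.1)) (λ.0)
  →3  λ.λ.(λ.0) (λ.λ.1)
  →4  λ.λ.λ.λ.1

Term B:
  start: (λ.λ.(λ.λ.0) (λ.0 1)) (λ.λ.λ.0 1)
  →1  λ.(λ.λ.0) (λ.0 1)
  →2  λ.λ.0

Answer: DIFFERENT — A ⇓ λ.λ.λ.λ.1, B ⇓ λ.λ.0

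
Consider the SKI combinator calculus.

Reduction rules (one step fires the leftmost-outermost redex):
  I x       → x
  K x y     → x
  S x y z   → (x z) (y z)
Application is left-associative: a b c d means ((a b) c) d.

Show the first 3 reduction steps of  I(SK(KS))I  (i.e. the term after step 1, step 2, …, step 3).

Answer: after 3 steps: I

Reduction:
  start: I(SK(KS))I
  [1] SK(KS)I
  [2] KI(KSI)
  [3] I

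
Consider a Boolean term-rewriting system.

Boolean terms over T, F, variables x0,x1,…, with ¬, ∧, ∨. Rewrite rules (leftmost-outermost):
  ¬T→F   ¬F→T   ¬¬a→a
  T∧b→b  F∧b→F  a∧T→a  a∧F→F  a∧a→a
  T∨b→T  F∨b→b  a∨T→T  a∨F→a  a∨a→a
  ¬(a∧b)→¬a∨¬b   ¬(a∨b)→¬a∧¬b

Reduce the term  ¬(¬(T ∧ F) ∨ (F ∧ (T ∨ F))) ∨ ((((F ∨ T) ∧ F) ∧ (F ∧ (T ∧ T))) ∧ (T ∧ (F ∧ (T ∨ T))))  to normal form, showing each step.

Answer: normal form = F  (in 8 steps)

Derivation:
  start: ¬(¬(T ∧ F) ∨ (F ∧ (T ∨ F))) ∨ ((((F ∨ T) ∧ F) ∧ (F ∧ (T ∧ T))) ∧ (T ∧ (F ∧ (T ∨ T))))
  [1] (¬¬(T ∧ F) ∧ ¬(F ∧ (T ∨ F))) ∨ ((((F ∨ T) ∧ F) ∧ (F ∧ (T ∧ T))) ∧ (T ∧ (F ∧ (T ∨ T))))
  [2] ((T ∧ F) ∧ ¬(F ∧ (T ∨ F))) ∨ ((((F ∨ T) ∧ F) ∧ (F ∧ (T ∧ T))) ∧ (T ∧ (F ∧ (T ∨ T))))
  [3] (F ∧ ¬(F ∧ (T ∨ F))) ∨ ((((F ∨ T) ∧ F) ∧ (F ∧ (T ∧ T))) ∧ (T ∧ (F ∧ (T ∨ T))))
  [4] F ∨ ((((F ∨ T) ∧ F) ∧ (F ∧ (T ∧ T))) ∧ (T ∧ (F ∧ (T ∨ T))))
  [5] (((F ∨ T) ∧ F) ∧ (F ∧ (T ∧ T))) ∧ (T ∧ (F ∧ (T ∨ T)))
  [6] (F ∧ (F ∧ (T ∧ T))) ∧ (T ∧ (F ∧ (T ∨ T)))
  [7] F ∧ (T ∧ (F ∧ (T ∨ T)))
  [8] F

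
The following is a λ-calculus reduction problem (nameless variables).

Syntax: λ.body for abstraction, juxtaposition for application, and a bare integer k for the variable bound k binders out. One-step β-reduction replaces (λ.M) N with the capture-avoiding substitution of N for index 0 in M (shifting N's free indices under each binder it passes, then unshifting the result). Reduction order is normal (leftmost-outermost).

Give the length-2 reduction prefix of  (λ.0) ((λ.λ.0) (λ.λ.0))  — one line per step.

  start: (λ.0) ((λ.λ.0) (λ.λ.0))
  →1  (λ.λ.0) (λ.λ.0)
  →2  λ.0

Answer: after 2 steps: λ.0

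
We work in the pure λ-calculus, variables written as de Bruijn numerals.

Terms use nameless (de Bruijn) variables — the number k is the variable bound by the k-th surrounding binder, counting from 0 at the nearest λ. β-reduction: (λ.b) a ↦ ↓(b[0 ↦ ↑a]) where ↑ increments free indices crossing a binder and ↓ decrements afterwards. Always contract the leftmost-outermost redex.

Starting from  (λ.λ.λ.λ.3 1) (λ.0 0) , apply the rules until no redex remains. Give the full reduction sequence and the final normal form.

Answer: normal form = λ.λ.λ.1 1  (in 2 steps)

Working:
  start: (λ.λ.λ.λ.3 1) (λ.0 0)
  step 1: λ.λ.λ.(λ.0 0) 1
  step 2: λ.λ.λ.1 1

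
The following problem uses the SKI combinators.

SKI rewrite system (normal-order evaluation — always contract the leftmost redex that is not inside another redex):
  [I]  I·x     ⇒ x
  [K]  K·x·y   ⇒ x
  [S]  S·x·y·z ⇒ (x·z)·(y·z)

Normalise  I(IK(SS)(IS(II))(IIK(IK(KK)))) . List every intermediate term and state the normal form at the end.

Answer: normal form = SS(K(K(KK)))  (in 6 steps)

Derivation:
  start: I(IK(SS)(IS(II))(IIK(IK(KK))))
  [1] IK(SS)(IS(II))(IIK(IK(KK)))
  [2] K(SS)(IS(II))(IIK(IK(KK)))
  [3] SS(IIK(IK(KK)))
  [4] SS(IK(IK(KK)))
  [5] SS(K(IK(KK)))
  [6] SS(K(K(KK)))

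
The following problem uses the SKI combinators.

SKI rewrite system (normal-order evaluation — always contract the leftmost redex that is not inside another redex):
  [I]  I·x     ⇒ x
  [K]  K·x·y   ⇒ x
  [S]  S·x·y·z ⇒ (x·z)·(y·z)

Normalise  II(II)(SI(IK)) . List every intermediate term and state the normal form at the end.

  start: II(II)(SI(IK))
  [1] I(II)(SI(IK))
  [2] II(SI(IK))
  [3] I(SI(IK))
  [4] SI(IK)
  [5] SIK

Answer: normal form = SIK  (in 5 steps)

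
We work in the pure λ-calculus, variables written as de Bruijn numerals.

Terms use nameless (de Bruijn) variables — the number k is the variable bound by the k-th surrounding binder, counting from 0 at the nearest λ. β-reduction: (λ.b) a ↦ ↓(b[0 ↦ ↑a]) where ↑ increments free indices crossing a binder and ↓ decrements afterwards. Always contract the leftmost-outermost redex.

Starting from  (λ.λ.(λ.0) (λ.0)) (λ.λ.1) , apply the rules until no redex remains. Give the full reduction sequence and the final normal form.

  start: (λ.λ.(λ.0) (λ.0)) (λ.λ.1)
  →1  λ.(λ.0) (λ.0)
  →2  λ.λ.0

Answer: normal form = λ.λ.0  (in 2 steps)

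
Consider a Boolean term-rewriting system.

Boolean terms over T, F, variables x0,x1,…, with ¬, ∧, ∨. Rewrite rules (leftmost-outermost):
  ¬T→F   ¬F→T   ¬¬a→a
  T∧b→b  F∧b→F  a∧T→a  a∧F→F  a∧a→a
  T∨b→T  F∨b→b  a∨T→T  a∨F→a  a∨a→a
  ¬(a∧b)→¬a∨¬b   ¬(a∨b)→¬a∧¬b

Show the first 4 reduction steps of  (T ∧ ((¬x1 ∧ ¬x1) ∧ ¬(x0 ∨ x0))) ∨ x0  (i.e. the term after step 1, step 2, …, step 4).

Answer: after 4 steps: (¬x1 ∧ ¬x0) ∨ x0

Working:
  start: (T ∧ ((¬x1 ∧ ¬x1) ∧ ¬(x0 ∨ x0))) ∨ x0
  →1  ((¬x1 ∧ ¬x1) ∧ ¬(x0 ∨ x0)) ∨ x0
  →2  (¬x1 ∧ ¬(x0 ∨ x0)) ∨ x0
  →3  (¬x1 ∧ (¬x0 ∧ ¬x0)) ∨ x0
  →4  (¬x1 ∧ ¬x0) ∨ x0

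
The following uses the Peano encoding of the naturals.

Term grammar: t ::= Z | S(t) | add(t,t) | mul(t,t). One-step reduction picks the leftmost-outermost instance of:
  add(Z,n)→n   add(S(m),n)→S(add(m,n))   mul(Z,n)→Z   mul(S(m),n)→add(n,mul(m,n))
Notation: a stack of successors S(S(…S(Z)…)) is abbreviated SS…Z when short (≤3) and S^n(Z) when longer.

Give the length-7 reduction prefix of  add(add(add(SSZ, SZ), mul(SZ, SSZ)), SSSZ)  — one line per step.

Answer: after 7 steps: S(S(add(add(SZ, mul(SZ, SSZ)), SSSZ)))

Reduction:
  start: add(add(add(SSZ, SZ), mul(SZ, SSZ)), SSSZ)
  →1  add(add(S(add(SZ, SZ)), mul(SZ, SSZ)), SSSZ)
  →2  add(S(add(add(SZ, SZ), mul(SZ, SSZ))), SSSZ)
  →3  S(add(add(add(SZ, SZ), mul(SZ, SSZ)), SSSZ))
  →4  S(add(add(S(add(Z, SZ)), mul(SZ, SSZ)), SSSZ))
  →5  S(add(S(add(add(Z, SZ), mul(SZ, SSZ))), SSSZ))
  →6  S(S(add(add(add(Z, SZ), mul(SZ, SSZ)), SSSZ)))
  →7  S(S(add(add(SZ, mul(SZ, SSZ)), SSSZ)))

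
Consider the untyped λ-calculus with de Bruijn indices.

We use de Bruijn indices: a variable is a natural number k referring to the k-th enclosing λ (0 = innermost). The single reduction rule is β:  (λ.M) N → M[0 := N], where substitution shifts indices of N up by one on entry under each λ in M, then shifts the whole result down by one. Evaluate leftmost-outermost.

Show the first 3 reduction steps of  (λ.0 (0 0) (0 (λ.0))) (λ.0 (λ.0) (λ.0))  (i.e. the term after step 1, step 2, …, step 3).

Answer: after 3 steps: (λ.0 (λ.0) (λ.0)) (λ.0) (λ.0) (λ.0) (λ.0) ((λ.0 (λ.0) (λ.0)) (λ.0))

Working:
  start: (λ.0 (0 0) (0 (λ.0))) (λ.0 (λ.0) (λ.0))
  →1  (λ.0 (λ.0) (λ.0)) ((λ.0 (λ.0) (λ.0)) (λ.0 (λ.0) (λ.0))) ((λ.0 (λ.0) (λ.0)) (λ.0))
  →2  (λ.0 (λ.0) (λ.0)) (λ.0 (λ.0) (λ.0)) (λ.0) (λ.0) ((λ.0 (λ.0) (λ.0)) (λ.0))
  →3  (λ.0 (λ.0) (λ.0)) (λ.0) (λ.0) (λ.0) (λ.0) ((λ.0 (λ.0) (λ.0)) (λ.0))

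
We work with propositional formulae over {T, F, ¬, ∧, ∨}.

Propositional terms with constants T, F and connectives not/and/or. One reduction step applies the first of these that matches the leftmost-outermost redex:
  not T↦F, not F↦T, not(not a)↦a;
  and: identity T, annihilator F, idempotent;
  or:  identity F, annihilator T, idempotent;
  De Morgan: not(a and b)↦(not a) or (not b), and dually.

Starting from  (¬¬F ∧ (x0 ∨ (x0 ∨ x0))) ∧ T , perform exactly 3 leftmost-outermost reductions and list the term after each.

Answer: after 3 steps: F

Reduction:
  start: (¬¬F ∧ (x0 ∨ (x0 ∨ x0))) ∧ T
  →1  ¬¬F ∧ (x0 ∨ (x0 ∨ x0))
  →2  F ∧ (x0 ∨ (x0 ∨ x0))
  →3  F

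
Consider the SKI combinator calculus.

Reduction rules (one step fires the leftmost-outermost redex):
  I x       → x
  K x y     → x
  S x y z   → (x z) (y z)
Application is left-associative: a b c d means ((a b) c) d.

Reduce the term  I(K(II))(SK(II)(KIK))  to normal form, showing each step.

Answer: normal form = I  (in 3 steps)

Working:
  start: I(K(II))(SK(II)(KIK))
  →1  K(II)(SK(II)(KIK))
  →2  II
  →3  I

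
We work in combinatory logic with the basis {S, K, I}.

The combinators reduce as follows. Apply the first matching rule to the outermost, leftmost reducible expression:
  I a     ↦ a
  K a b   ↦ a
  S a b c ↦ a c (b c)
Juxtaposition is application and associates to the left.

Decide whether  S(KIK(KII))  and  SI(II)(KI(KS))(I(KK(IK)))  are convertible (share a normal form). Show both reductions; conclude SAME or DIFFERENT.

Answer: DIFFERENT — A ⇓ SI, B ⇓ K

Derivation:
Term A:
  start: S(KIK(KII))
  →1  S(I(KII))
  →2  S(KII)
  →3  SI

Term B:
  start: SI(II)(KI(KS))(I(KK(IK)))
  →1  I(KI(KS))(II(KI(KS)))(I(KK(IK)))
  →2  KI(KS)(II(KI(KS)))(I(KK(IK)))
  →3  I(II(KI(KS)))(I(KK(IK)))
  →4  II(KI(KS))(I(KK(IK)))
  →5  I(KI(KS))(I(KK(IK)))
  →6  KI(KS)(I(KK(IK)))
  →7  I(I(KK(IK)))
  →8  I(KK(IK))
  →9  KK(IK)
  →10  K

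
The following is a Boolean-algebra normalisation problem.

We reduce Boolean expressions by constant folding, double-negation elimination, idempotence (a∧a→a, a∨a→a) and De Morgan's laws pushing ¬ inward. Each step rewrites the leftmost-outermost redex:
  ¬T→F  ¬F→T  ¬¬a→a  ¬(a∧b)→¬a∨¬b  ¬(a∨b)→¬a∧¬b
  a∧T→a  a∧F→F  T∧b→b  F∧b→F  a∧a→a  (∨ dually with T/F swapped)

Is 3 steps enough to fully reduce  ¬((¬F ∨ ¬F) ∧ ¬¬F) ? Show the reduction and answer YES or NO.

Answer: NO — after 3 steps the term is ¬¬F ∨ ¬¬¬F, not yet normal

Working:
  start: ¬((¬F ∨ ¬F) ∧ ¬¬F)
  →1  ¬(¬F ∨ ¬F) ∨ ¬¬¬F
  →2  (¬¬F ∧ ¬¬F) ∨ ¬¬¬F
  →3  ¬¬F ∨ ¬¬¬F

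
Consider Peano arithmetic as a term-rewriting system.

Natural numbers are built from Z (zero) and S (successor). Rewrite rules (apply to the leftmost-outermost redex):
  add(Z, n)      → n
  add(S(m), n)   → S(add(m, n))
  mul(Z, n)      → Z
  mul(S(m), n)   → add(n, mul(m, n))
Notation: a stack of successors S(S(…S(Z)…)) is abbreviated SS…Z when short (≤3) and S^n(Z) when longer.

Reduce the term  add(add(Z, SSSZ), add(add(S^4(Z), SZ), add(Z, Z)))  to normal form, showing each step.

Answer: normal form = S^8(Z)  (in 17 steps)

Working:
  start: add(add(Z, SSSZ), add(add(S^4(Z), SZ), add(Z, Z)))
  step 1: add(SSSZ, add(add(S^4(Z), SZ), add(Z, Z)))
  step 2: S(add(SSZ, add(add(S^4(Z), SZ), add(Z, Z))))
  step 3: S(S(add(SZ, add(add(S^4(Z), SZ), add(Z, Z)))))
  step 4: S(S(S(add(Z, add(add(S^4(Z), SZ), add(Z, Z))))))
  step 5: S(S(S(add(add(S^4(Z), SZ), add(Z, Z)))))
  step 6: S(S(S(add(S(add(SSSZ, SZ)), add(Z, Z)))))
  step 7: S(S(S(S(add(add(SSSZ, SZ), add(Z, Z))))))
  step 8: S(S(S(S(add(S(add(SSZ, SZ)), add(Z, Z))))))
  step 9: S(S(S(S(S(add(add(SSZ, SZ), add(Z, Z)))))))
  step 10: S(S(S(S(S(add(S(add(SZ, SZ)), add(Z, Z)))))))
  step 11: S(S(S(S(S(S(add(add(SZ, SZ), add(Z, Z))))))))
  step 12: S(S(S(S(S(S(add(S(add(Z, SZ)), add(Z, Z))))))))
  step 13: S(S(S(S(S(S(S(add(add(Z, SZ), add(Z, Z)))))))))
  step 14: S(S(S(S(S(S(S(add(SZ, add(Z, Z)))))))))
  step 15: S(S(S(S(S(S(S(S(add(Z, add(Z, Z))))))))))
  step 16: S(S(S(S(S(S(S(S(add(Z, Z)))))))))
  step 17: S^8(Z)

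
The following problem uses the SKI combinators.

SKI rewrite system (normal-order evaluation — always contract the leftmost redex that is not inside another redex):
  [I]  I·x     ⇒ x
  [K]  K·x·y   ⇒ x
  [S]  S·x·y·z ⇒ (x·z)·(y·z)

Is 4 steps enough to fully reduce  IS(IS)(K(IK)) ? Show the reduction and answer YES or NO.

  start: IS(IS)(K(IK))
  [1] S(IS)(K(IK))
  [2] SS(K(IK))
  [3] SS(KK)

Answer: YES — reaches normal form SS(KK) in 3 ≤ 4 steps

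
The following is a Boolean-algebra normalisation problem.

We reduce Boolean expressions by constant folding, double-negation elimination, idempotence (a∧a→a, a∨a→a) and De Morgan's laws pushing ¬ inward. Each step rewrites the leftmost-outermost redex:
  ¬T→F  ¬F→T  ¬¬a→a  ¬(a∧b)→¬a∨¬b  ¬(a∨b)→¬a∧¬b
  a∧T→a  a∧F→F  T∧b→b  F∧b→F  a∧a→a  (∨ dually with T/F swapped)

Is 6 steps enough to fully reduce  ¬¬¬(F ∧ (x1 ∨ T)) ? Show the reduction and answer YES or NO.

Answer: YES — reaches normal form T in 4 ≤ 6 steps

Reduction:
  start: ¬¬¬(F ∧ (x1 ∨ T))
  →1  ¬(F ∧ (x1 ∨ T))
  →2  ¬F ∨ ¬(x1 ∨ T)
  →3  T ∨ ¬(x1 ∨ T)
  →4  T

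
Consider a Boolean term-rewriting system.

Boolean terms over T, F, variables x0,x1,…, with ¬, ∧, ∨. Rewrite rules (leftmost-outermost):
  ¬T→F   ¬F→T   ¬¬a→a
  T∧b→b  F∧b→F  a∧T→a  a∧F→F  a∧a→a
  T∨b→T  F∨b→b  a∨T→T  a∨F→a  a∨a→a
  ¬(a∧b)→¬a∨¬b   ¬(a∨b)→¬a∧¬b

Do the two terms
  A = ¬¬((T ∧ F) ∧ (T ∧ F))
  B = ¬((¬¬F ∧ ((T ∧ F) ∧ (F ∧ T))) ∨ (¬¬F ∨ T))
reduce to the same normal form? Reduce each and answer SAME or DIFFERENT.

Term A:
  start: ¬¬((T ∧ F) ∧ (T ∧ F))
  [1] (T ∧ F) ∧ (T ∧ F)
  [2] T ∧ F
  [3] F

Term B:
  start: ¬((¬¬F ∧ ((T ∧ F) ∧ (F ∧ T))) ∨ (¬¬F ∨ T))
  [1] ¬(¬¬F ∧ ((T ∧ F) ∧ (F ∧ T))) ∧ ¬(¬¬F ∨ T)
  [2] (¬¬¬F ∨ ¬((T ∧ F) ∧ (F ∧ T))) ∧ ¬(¬¬F ∨ T)
  [3] (¬F ∨ ¬((T ∧ F) ∧ (F ∧ T))) ∧ ¬(¬¬F ∨ T)
  [4] (T ∨ ¬((T ∧ F) ∧ (F ∧ T))) ∧ ¬(¬¬F ∨ T)
  [5] T ∧ ¬(¬¬F ∨ T)
  [6] ¬(¬¬F ∨ T)
  [7] ¬¬¬F ∧ ¬T
  [8] ¬F ∧ ¬T
  [9] T ∧ ¬T
  [10] ¬T
  [11] F

Answer: SAME — A ⇓ F, B ⇓ F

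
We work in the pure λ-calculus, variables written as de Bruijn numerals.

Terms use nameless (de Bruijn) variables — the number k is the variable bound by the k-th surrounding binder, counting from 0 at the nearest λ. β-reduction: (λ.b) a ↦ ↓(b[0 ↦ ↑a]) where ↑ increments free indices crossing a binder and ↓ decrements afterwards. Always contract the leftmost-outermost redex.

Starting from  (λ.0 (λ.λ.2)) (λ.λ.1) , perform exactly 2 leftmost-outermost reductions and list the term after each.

Answer: after 2 steps: λ.λ.λ.λ.λ.1

Reduction:
  start: (λ.0 (λ.λ.2)) (λ.λ.1)
  [1] (λ.λ.1) (λ.λ.λ.λ.1)
  [2] λ.λ.λ.λ.λ.1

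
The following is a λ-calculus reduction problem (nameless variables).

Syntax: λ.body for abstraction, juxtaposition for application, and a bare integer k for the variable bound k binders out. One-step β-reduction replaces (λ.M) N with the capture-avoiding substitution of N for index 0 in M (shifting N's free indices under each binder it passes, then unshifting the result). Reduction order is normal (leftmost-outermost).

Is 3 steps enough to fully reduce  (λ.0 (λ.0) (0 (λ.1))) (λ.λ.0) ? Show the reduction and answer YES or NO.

Answer: NO — after 3 steps the term is (λ.λ.0) (λ.λ.λ.0), not yet normal

Reduction:
  start: (λ.0 (λ.0) (0 (λ.1))) (λ.λ.0)
  →1  (λ.λ.0) (λ.0) ((λ.λ.0) (λ.λ.λ.0))
  →2  (λ.0) ((λ.λ.0) (λ.λ.λ.0))
  →3  (λ.λ.0) (λ.λ.λ.0)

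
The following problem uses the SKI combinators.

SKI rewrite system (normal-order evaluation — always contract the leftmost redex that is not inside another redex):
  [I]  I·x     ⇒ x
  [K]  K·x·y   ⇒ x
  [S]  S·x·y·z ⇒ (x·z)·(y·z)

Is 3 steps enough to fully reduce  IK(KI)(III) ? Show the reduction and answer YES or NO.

Answer: YES — reaches normal form KI in 2 ≤ 3 steps

Derivation:
  start: IK(KI)(III)
  step 1: K(KI)(III)
  step 2: KI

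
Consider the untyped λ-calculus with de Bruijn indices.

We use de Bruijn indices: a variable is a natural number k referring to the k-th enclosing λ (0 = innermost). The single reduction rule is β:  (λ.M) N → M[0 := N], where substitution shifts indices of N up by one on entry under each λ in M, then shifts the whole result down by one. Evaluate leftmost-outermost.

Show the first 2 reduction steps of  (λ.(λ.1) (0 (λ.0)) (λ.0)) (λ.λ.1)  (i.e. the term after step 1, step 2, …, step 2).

Answer: after 2 steps: (λ.λ.1) (λ.0)

Reduction:
  start: (λ.(λ.1) (0 (λ.0)) (λ.0)) (λ.λ.1)
  step 1: (λ.λ.λ.1) ((λ.λ.1) (λ.0)) (λ.0)
  step 2: (λ.λ.1) (λ.0)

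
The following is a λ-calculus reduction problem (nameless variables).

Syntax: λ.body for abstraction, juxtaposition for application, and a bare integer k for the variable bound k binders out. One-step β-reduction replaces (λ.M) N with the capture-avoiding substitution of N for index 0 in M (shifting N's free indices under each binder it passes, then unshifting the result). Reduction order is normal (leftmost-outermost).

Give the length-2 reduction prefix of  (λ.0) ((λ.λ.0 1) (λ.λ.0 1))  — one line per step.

  start: (λ.0) ((λ.λ.0 1) (λ.λ.0 1))
  step 1: (λ.λ.0 1) (λ.λ.0 1)
  step 2: λ.0 (λ.λ.0 1)

Answer: after 2 steps: λ.0 (λ.λ.0 1)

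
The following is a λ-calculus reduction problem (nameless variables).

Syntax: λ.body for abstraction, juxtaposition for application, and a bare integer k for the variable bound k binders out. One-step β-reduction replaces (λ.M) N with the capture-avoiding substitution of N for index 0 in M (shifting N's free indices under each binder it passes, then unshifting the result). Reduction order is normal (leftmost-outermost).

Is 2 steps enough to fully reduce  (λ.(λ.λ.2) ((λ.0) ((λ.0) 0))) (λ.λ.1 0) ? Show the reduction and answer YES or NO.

Answer: YES — reaches normal form λ.λ.λ.1 0 in 2 ≤ 2 steps

Reduction:
  start: (λ.(λ.λ.2) ((λ.0) ((λ.0) 0))) (λ.λ.1 0)
  [1] (λ.λ.λ.λ.1 0) ((λ.0) ((λ.0) (λ.λ.1 0)))
  [2] λ.λ.λ.1 0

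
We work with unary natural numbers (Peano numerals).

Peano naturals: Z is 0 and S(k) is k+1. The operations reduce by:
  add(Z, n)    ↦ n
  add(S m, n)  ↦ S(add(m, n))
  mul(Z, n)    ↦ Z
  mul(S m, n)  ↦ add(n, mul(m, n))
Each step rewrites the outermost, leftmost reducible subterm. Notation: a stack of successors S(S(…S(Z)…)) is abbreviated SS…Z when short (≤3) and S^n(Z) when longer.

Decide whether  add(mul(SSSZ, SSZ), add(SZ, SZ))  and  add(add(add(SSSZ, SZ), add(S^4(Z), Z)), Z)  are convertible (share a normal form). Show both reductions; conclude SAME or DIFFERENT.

Term A:
  start: add(mul(SSSZ, SSZ), add(SZ, SZ))
  step 1: add(add(SSZ, mul(SSZ, SSZ)), add(SZ, SZ))
  step 2: add(S(add(SZ, mul(SSZ, SSZ))), add(SZ, SZ))
  step 3: S(add(add(SZ, mul(SSZ, SSZ)), add(SZ, SZ)))
  step 4: S(add(S(add(Z, mul(SSZ, SSZ))), add(SZ, SZ)))
  step 5: S(S(add(add(Z, mul(SSZ, SSZ)), add(SZ, SZ))))
  step 6: S(S(add(mul(SSZ, SSZ), add(SZ, SZ))))
  step 7: S(S(add(add(SSZ, mul(SZ, SSZ)), add(SZ, SZ))))
  step 8: S(S(add(S(add(SZ, mul(SZ, SSZ))), add(SZ, SZ))))
  step 9: S(S(S(add(add(SZ, mul(SZ, SSZ)), add(SZ, SZ)))))
  step 10: S(S(S(add(S(add(Z, mul(SZ, SSZ))), add(SZ, SZ)))))
  step 11: S(S(S(S(add(add(Z, mul(SZ, SSZ)), add(SZ, SZ))))))
  step 12: S(S(S(S(add(mul(SZ, SSZ), add(SZ, SZ))))))
  step 13: S(S(S(S(add(add(SSZ, mul(Z, SSZ)), add(SZ, SZ))))))
  step 14: S(S(S(S(add(S(add(SZ, mul(Z, SSZ))), add(SZ, SZ))))))
  step 15: S(S(S(S(S(add(add(SZ, mul(Z, SSZ)), add(SZ, SZ)))))))
  step 16: S(S(S(S(S(add(S(add(Z, mul(Z, SSZ))), add(SZ, SZ)))))))
  step 17: S(S(S(S(S(S(add(add(Z, mul(Z, SSZ)), add(SZ, SZ))))))))
  step 18: S(S(S(S(S(S(add(mul(Z, SSZ), add(SZ, SZ))))))))
  step 19: S(S(S(S(S(S(add(Z, add(SZ, SZ))))))))
  step 20: S(S(S(S(S(S(add(SZ, SZ)))))))
  step 21: S(S(S(S(S(S(S(add(Z, SZ))))))))
  step 22: S^8(Z)

Term B:
  start: add(add(add(SSSZ, SZ), add(S^4(Z), Z)), Z)
  step 1: add(add(S(add(SSZ, SZ)), add(S^4(Z), Z)), Z)
  step 2: add(S(add(add(SSZ, SZ), add(S^4(Z), Z))), Z)
  step 3: S(add(add(add(SSZ, SZ), add(S^4(Z), Z)), Z))
  step 4: S(add(add(S(add(SZ, SZ)), add(S^4(Z), Z)), Z))
  step 5: S(add(S(add(add(SZ, SZ), add(S^4(Z), Z))), Z))
  step 6: S(S(add(add(add(SZ, SZ), add(S^4(Z), Z)), Z)))
  step 7: S(S(add(add(S(add(Z, SZ)), add(S^4(Z), Z)), Z)))
  step 8: S(S(add(S(add(add(Z, SZ), add(S^4(Z), Z))), Z)))
  step 9: S(S(S(add(add(add(Z, SZ), add(S^4(Z), Z)), Z))))
  step 10: S(S(S(add(add(SZ, add(S^4(Z), Z)), Z))))
  step 11: S(S(S(add(S(add(Z, add(S^4(Z), Z))), Z))))
  step 12: S(S(S(S(add(add(Z, add(S^4(Z), Z)), Z)))))
  step 13: S(S(S(S(add(add(S^4(Z), Z), Z)))))
  step 14: S(S(S(S(add(S(add(SSSZ, Z)), Z)))))
  step 15: S(S(S(S(S(add(add(SSSZ, Z), Z))))))
  step 16: S(S(S(S(S(add(S(add(SSZ, Z)), Z))))))
  step 17: S(S(S(S(S(S(add(add(SSZ, Z), Z)))))))
  step 18: S(S(S(S(S(S(add(S(add(SZ, Z)), Z)))))))
  step 19: S(S(S(S(S(S(S(add(add(SZ, Z), Z))))))))
  step 20: S(S(S(S(S(S(S(add(S(add(Z, Z)), Z))))))))
  step 21: S(S(S(S(S(S(S(S(add(add(Z, Z), Z)))))))))
  step 22: S(S(S(S(S(S(S(S(add(Z, Z)))))))))
  step 23: S^8(Z)

Answer: SAME — A ⇓ S^8(Z), B ⇓ S^8(Z)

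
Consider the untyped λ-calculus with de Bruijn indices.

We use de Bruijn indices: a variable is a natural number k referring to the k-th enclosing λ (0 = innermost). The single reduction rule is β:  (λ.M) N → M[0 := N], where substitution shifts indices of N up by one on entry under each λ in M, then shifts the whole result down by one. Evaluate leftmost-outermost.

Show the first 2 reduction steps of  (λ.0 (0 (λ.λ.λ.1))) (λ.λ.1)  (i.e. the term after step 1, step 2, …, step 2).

Answer: after 2 steps: λ.(λ.λ.1) (λ.λ.λ.1)

Working:
  start: (λ.0 (0 (λ.λ.λ.1))) (λ.λ.1)
  [1] (λ.λ.1) ((λ.λ.1) (λ.λ.λ.1))
  [2] λ.(λ.λ.1) (λ.λ.λ.1)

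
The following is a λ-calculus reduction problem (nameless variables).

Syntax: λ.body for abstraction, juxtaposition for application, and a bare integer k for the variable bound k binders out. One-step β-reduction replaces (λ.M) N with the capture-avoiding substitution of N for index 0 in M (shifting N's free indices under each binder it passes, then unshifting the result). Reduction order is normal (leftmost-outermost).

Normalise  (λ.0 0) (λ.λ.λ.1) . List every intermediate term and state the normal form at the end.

  start: (λ.0 0) (λ.λ.λ.1)
  →1  (λ.λ.λ.1) (λ.λ.λ.1)
  →2  λ.λ.1

Answer: normal form = λ.λ.1  (in 2 steps)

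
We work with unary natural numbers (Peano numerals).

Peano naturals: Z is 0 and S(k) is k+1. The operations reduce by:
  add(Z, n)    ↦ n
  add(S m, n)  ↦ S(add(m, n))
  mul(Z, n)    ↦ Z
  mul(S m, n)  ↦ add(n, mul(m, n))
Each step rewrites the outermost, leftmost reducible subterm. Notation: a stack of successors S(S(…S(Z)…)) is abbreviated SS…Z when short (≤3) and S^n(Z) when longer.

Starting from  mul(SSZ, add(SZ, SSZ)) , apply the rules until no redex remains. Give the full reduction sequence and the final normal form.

  start: mul(SSZ, add(SZ, SSZ))
  step 1: add(add(SZ, SSZ), mul(SZ, add(SZ, SSZ)))
  step 2: add(S(add(Z, SSZ)), mul(SZ, add(SZ, SSZ)))
  step 3: S(add(add(Z, SSZ), mul(SZ, add(SZ, SSZ))))
  step 4: S(add(SSZ, mul(SZ, add(SZ, SSZ))))
  step 5: S(S(add(SZ, mul(SZ, add(SZ, SSZ)))))
  step 6: S(S(S(add(Z, mul(SZ, add(SZ, SSZ))))))
  step 7: S(S(S(mul(SZ, add(SZ, SSZ)))))
  step 8: S(S(S(add(add(SZ, SSZ), mul(Z, add(SZ, SSZ))))))
  step 9: S(S(S(add(S(add(Z, SSZ)), mul(Z, add(SZ, SSZ))))))
  step 10: S(S(S(S(add(add(Z, SSZ), mul(Z, add(SZ, SSZ)))))))
  step 11: S(S(S(S(add(SSZ, mul(Z, add(SZ, SSZ)))))))
  step 12: S(S(S(S(S(add(SZ, mul(Z, add(SZ, SSZ))))))))
  step 13: S(S(S(S(S(S(add(Z, mul(Z, add(SZ, SSZ)))))))))
  step 14: S(S(S(S(S(S(mul(Z, add(SZ, SSZ))))))))
  step 15: S^6(Z)

Answer: normal form = S^6(Z)  (in 15 steps)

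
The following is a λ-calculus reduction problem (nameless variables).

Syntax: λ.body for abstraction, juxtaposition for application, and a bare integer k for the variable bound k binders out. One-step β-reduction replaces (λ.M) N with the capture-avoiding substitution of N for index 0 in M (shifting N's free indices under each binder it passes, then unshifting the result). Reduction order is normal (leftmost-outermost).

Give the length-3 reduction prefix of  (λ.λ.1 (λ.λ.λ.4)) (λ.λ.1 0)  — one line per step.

  start: (λ.λ.1 (λ.λ.λ.4)) (λ.λ.1 0)
  →1  λ.(λ.λ.1 0) (λ.λ.λ.λ.λ.1 0)
  →2  λ.λ.(λ.λ.λ.λ.λ.1 0) 0
  →3  λ.λ.λ.λ.λ.λ.1 0

Answer: after 3 steps: λ.λ.λ.λ.λ.λ.1 0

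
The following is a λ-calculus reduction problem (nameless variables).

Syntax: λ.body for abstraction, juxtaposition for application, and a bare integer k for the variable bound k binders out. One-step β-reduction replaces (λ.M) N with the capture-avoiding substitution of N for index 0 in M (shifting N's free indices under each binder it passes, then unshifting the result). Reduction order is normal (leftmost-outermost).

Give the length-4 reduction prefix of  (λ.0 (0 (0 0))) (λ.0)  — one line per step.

  start: (λ.0 (0 (0 0))) (λ.0)
  step 1: (λ.0) ((λ.0) ((λ.0) (λ.0)))
  step 2: (λ.0) ((λ.0) (λ.0))
  step 3: (λ.0) (λ.0)
  step 4: λ.0

Answer: after 4 steps: λ.0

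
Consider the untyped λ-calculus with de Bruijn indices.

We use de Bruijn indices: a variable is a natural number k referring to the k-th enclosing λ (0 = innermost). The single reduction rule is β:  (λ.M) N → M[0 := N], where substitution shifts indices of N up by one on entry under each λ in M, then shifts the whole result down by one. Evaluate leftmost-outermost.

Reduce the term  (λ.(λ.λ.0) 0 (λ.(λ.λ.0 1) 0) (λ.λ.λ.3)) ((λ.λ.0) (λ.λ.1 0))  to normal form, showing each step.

Answer: normal form = λ.0 (λ.λ.λ.λ.0)  (in 6 steps)

Derivation:
  start: (λ.(λ.λ.0) 0 (λ.(λ.λ.0 1) 0) (λ.λ.λ.3)) ((λ.λ.0) (λ.λ.1 0))
  [1] (λ.λ.0) ((λ.λ.0) (λ.λ.1 0)) (λ.(λ.λ.0 1) 0) (λ.λ.λ.(λ.λ.0) (λ.λ.1 0))
  [2] (λ.0) (λ.(λ.λ.0 1) 0) (λ.λ.λ.(λ.λ.0) (λ.λ.1 0))
  [3] (λ.(λ.λ.0 1) 0) (λ.λ.λ.(λ.λ.0) (λ.λ.1 0))
  [4] (λ.λ.0 1) (λ.λ.λ.(λ.λ.0) (λ.λ.1 0))
  [5] λ.0 (λ.λ.λ.(λ.λ.0) (λ.λ.1 0))
  [6] λ.0 (λ.λ.λ.λ.0)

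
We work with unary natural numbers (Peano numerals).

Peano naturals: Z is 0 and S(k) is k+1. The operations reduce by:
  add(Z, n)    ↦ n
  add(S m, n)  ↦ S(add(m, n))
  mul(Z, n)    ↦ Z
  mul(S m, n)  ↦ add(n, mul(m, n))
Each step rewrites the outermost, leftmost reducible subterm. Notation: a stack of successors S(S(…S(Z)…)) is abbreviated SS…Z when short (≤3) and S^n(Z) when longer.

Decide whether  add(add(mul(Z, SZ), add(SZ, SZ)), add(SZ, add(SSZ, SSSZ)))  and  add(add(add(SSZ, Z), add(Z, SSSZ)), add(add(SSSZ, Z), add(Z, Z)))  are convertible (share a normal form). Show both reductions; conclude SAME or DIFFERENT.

Answer: SAME — A ⇓ S^8(Z), B ⇓ S^8(Z)

Derivation:
Term A:
  start: add(add(mul(Z, SZ), add(SZ, SZ)), add(SZ, add(SSZ, SSSZ)))
  [1] add(add(Z, add(SZ, SZ)), add(SZ, add(SSZ, SSSZ)))
  [2] add(add(SZ, SZ), add(SZ, add(SSZ, SSSZ)))
  [3] add(S(add(Z, SZ)), add(SZ, add(SSZ, SSSZ)))
  [4] S(add(add(Z, SZ), add(SZ, add(SSZ, SSSZ))))
  [5] S(add(SZ, add(SZ, add(SSZ, SSSZ))))
  [6] S(S(add(Z, add(SZ, add(SSZ, SSSZ)))))
  [7] S(S(add(SZ, add(SSZ, SSSZ))))
  [8] S(S(S(add(Z, add(SSZ, SSSZ)))))
  [9] S(S(S(add(SSZ, SSSZ))))
  [10] S(S(S(S(add(SZ, SSSZ)))))
  [11] S(S(S(S(S(add(Z, SSSZ))))))
  [12] S^8(Z)

Term B:
  start: add(add(add(SSZ, Z), add(Z, SSSZ)), add(add(SSSZ, Z), add(Z, Z)))
  [1] add(add(S(add(SZ, Z)), add(Z, SSSZ)), add(add(SSSZ, Z), add(Z, Z)))
  [2] add(S(add(add(SZ, Z), add(Z, SSSZ))), add(add(SSSZ, Z), add(Z, Z)))
  [3] S(add(add(add(SZ, Z), add(Z, SSSZ)), add(add(SSSZ, Z), add(Z, Z))))
  [4] S(add(add(S(add(Z, Z)), add(Z, SSSZ)), add(add(SSSZ, Z), add(Z, Z))))
  [5] S(add(S(add(add(Z, Z), add(Z, SSSZ))), add(add(SSSZ, Z), add(Z, Z))))
  [6] S(S(add(add(add(Z, Z), add(Z, SSSZ)), add(add(SSSZ, Z), add(Z, Z)))))
  [7] S(S(add(add(Z, add(Z, SSSZ)), add(add(SSSZ, Z), add(Z, Z)))))
  [8] S(S(add(add(Z, SSSZ), add(add(SSSZ, Z), add(Z, Z)))))
  [9] S(S(add(SSSZ, add(add(SSSZ, Z), add(Z, Z)))))
  [10] S(S(S(add(SSZ, add(add(SSSZ, Z), add(Z, Z))))))
  [11] S(S(S(S(add(SZ, add(add(SSSZ, Z), add(Z, Z)))))))
  [12] S(S(S(S(S(add(Z, add(add(SSSZ, Z), add(Z, Z))))))))
  [13] S(S(S(S(S(add(add(SSSZ, Z), add(Z, Z)))))))
  [14] S(S(S(S(S(add(S(add(SSZ, Z)), add(Z, Z)))))))
  [15] S(S(S(S(S(S(add(add(SSZ, Z), add(Z, Z))))))))
  [16] S(S(S(S(S(S(add(S(add(SZ, Z)), add(Z, Z))))))))
  [17] S(S(S(S(S(S(S(add(add(SZ, Z), add(Z, Z)))))))))
  [18] S(S(S(S(S(S(S(add(S(add(Z, Z)), add(Z, Z)))))))))
  [19] S(S(S(S(S(S(S(S(add(add(Z, Z), add(Z, Z))))))))))
  [20] S(S(S(S(S(S(S(S(add(Z, add(Z, Z))))))))))
  [21] S(S(S(S(S(S(S(S(add(Z, Z)))))))))
  [22] S^8(Z)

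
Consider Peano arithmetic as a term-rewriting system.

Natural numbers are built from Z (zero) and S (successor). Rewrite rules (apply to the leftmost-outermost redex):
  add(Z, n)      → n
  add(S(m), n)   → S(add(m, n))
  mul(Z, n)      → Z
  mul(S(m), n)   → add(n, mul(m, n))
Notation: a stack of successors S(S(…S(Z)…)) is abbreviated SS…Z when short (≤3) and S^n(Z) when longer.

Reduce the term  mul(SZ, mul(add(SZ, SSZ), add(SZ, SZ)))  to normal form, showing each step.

  start: mul(SZ, mul(add(SZ, SSZ), add(SZ, SZ)))
  [1] add(mul(add(SZ, SSZ), add(SZ, SZ)), mul(Z, mul(add(SZ, SSZ), add(SZ, SZ))))
  [2] add(mul(S(add(Z, SSZ)), add(SZ, SZ)), mul(Z, mul(add(SZ, SSZ), add(SZ, SZ))))
  [3] add(add(add(SZ, SZ), mul(add(Z, SSZ), add(SZ, SZ))), mul(Z, mul(add(SZ, SSZ), add(SZ, SZ))))
  [4] add(add(S(add(Z, SZ)), mul(add(Z, SSZ), add(SZ, SZ))), mul(Z, mul(add(SZ, SSZ), add(SZ, SZ))))
  [5] add(S(add(add(Z, SZ), mul(add(Z, SSZ), add(SZ, SZ)))), mul(Z, mul(add(SZ, SSZ), add(SZ, SZ))))
  [6] S(add(add(add(Z, SZ), mul(add(Z, SSZ), add(SZ, SZ))), mul(Z, mul(add(SZ, SSZ), add(SZ, SZ)))))
  [7] S(add(add(SZ, mul(add(Z, SSZ), add(SZ, SZ))), mul(Z, mul(add(SZ, SSZ), add(SZ, SZ)))))
  [8] S(add(S(add(Z, mul(add(Z, SSZ), add(SZ, SZ)))), mul(Z, mul(add(SZ, SSZ), add(SZ, SZ)))))
  [9] S(S(add(add(Z, mul(add(Z, SSZ), add(SZ, SZ))), mul(Z, mul(add(SZ, SSZ), add(SZ, SZ))))))
  [10] S(S(add(mul(add(Z, SSZ), add(SZ, SZ)), mul(Z, mul(add(SZ, SSZ), add(SZ, SZ))))))
  [11] S(S(add(mul(SSZ, add(SZ, SZ)), mul(Z, mul(add(SZ, SSZ), add(SZ, SZ))))))
  [12] S(S(add(add(add(SZ, SZ), mul(SZ, add(SZ, SZ))), mul(Z, mul(add(SZ, SSZ), add(SZ, SZ))))))
  [13] S(S(add(add(S(add(Z, SZ)), mul(SZ, add(SZ, SZ))), mul(Z, mul(add(SZ, SSZ), add(SZ, SZ))))))
  [14] S(S(add(S(add(add(Z, SZ), mul(SZ, add(SZ, SZ)))), mul(Z, mul(add(SZ, SSZ), add(SZ, SZ))))))
  [15] S(S(S(add(add(add(Z, SZ), mul(SZ, add(SZ, SZ))), mul(Z, mul(add(SZ, SSZ), add(SZ, SZ)))))))
  [16] S(S(S(add(add(SZ, mul(SZ, add(SZ, SZ))), mul(Z, mul(add(SZ, SSZ), add(SZ, SZ)))))))
  [17] S(S(S(add(S(add(Z, mul(SZ, add(SZ, SZ)))), mul(Z, mul(add(SZ, SSZ), add(SZ, SZ)))))))
  [18] S(S(S(S(add(add(Z, mul(SZ, add(SZ, SZ))), mul(Z, mul(add(SZ, SSZ), add(SZ, SZ))))))))
  [19] S(S(S(S(add(mul(SZ, add(SZ, SZ)), mul(Z, mul(add(SZ, SSZ), add(SZ, SZ))))))))
  [20] S(S(S(S(add(add(add(SZ, SZ), mul(Z, add(SZ, SZ))), mul(Z, mul(add(SZ, SSZ), add(SZ, SZ))))))))
  [21] S(S(S(S(add(add(S(add(Z, SZ)), mul(Z, add(SZ, SZ))), mul(Z, mul(add(SZ, SSZ), add(SZ, SZ))))))))
  [22] S(S(S(S(add(S(add(add(Z, SZ), mul(Z, add(SZ, SZ)))), mul(Z, mul(add(SZ, SSZ), add(SZ, SZ))))))))
  [23] S(S(S(S(S(add(add(add(Z, SZ), mul(Z, add(SZ, SZ))), mul(Z, mul(add(SZ, SSZ), add(SZ, SZ)))))))))
  [24] S(S(S(S(S(add(add(SZ, mul(Z, add(SZ, SZ))), mul(Z, mul(add(SZ, SSZ), add(SZ, SZ)))))))))
  [25] S(S(S(S(S(add(S(add(Z, mul(Z, add(SZ, SZ)))), mul(Z, mul(add(SZ, SSZ), add(SZ, SZ)))))))))
  [26] S(S(S(S(S(S(add(add(Z, mul(Z, add(SZ, SZ))), mul(Z, mul(add(SZ, SSZ), add(SZ, SZ))))))))))
  [27] S(S(S(S(S(S(add(mul(Z, add(SZ, SZ)), mul(Z, mul(add(SZ, SSZ), add(SZ, SZ))))))))))
  [28] S(S(S(S(S(S(add(Z, mul(Z, mul(add(SZ, SSZ), add(SZ, SZ))))))))))
  [29] S(S(S(S(S(S(mul(Z, mul(add(SZ, SSZ), add(SZ, SZ)))))))))
  [30] S^6(Z)

Answer: normal form = S^6(Z)  (in 30 steps)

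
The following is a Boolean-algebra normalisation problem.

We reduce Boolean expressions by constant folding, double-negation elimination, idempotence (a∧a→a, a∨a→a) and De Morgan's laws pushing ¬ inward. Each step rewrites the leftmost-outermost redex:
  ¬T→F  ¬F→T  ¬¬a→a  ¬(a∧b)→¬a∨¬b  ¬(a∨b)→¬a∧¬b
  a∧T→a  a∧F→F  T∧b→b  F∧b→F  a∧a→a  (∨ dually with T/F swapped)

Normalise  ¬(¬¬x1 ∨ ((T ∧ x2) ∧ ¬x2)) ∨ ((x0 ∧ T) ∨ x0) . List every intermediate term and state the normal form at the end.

  start: ¬(¬¬x1 ∨ ((T ∧ x2) ∧ ¬x2)) ∨ ((x0 ∧ T) ∨ x0)
  step 1: (¬¬¬x1 ∧ ¬((T ∧ x2) ∧ ¬x2)) ∨ ((x0 ∧ T) ∨ x0)
  step 2: (¬x1 ∧ ¬((T ∧ x2) ∧ ¬x2)) ∨ ((x0 ∧ T) ∨ x0)
  step 3: (¬x1 ∧ (¬(T ∧ x2) ∨ ¬¬x2)) ∨ ((x0 ∧ T) ∨ x0)
  step 4: (¬x1 ∧ ((¬T ∨ ¬x2) ∨ ¬¬x2)) ∨ ((x0 ∧ T) ∨ x0)
  step 5: (¬x1 ∧ ((F ∨ ¬x2) ∨ ¬¬x2)) ∨ ((x0 ∧ T) ∨ x0)
  step 6: (¬x1 ∧ (¬x2 ∨ ¬¬x2)) ∨ ((x0 ∧ T) ∨ x0)
  step 7: (¬x1 ∧ (¬x2 ∨ x2)) ∨ ((x0 ∧ T) ∨ x0)
  step 8: (¬x1 ∧ (¬x2 ∨ x2)) ∨ (x0 ∨ x0)
  step 9: (¬x1 ∧ (¬x2 ∨ x2)) ∨ x0

Answer: normal form = (¬x1 ∧ (¬x2 ∨ x2)) ∨ x0  (in 9 steps)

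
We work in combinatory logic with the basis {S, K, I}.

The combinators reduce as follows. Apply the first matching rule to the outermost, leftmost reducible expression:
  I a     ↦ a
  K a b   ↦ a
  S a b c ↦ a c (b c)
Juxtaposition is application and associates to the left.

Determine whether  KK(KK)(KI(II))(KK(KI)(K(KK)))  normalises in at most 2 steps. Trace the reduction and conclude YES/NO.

Answer: NO — after 2 steps the term is KI(II), not yet normal

Reduction:
  start: KK(KK)(KI(II))(KK(KI)(K(KK)))
  step 1: K(KI(II))(KK(KI)(K(KK)))
  step 2: KI(II)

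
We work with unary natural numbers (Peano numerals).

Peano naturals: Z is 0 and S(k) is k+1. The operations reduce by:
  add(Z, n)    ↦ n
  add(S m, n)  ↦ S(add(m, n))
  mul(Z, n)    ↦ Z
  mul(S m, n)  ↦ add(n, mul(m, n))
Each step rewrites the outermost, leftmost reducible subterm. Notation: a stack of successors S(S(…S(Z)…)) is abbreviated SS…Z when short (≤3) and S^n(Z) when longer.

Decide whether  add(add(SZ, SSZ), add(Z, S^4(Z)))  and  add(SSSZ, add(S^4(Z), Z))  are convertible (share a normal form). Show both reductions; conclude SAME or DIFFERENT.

Term A:
  start: add(add(SZ, SSZ), add(Z, S^4(Z)))
  [1] add(S(add(Z, SSZ)), add(Z, S^4(Z)))
  [2] S(add(add(Z, SSZ), add(Z, S^4(Z))))
  [3] S(add(SSZ, add(Z, S^4(Z))))
  [4] S(S(add(SZ, add(Z, S^4(Z)))))
  [5] S(S(S(add(Z, add(Z, S^4(Z))))))
  [6] S(S(S(add(Z, S^4(Z)))))
  [7] S^7(Z)

Term B:
  start: add(SSSZ, add(S^4(Z), Z))
  [1] S(add(SSZ, add(S^4(Z), Z)))
  [2] S(S(add(SZ, add(S^4(Z), Z))))
  [3] S(S(S(add(Z, add(S^4(Z), Z)))))
  [4] S(S(S(add(S^4(Z), Z))))
  [5] S(S(S(S(add(SSSZ, Z)))))
  [6] S(S(S(S(S(add(SSZ, Z))))))
  [7] S(S(S(S(S(S(add(SZ, Z)))))))
  [8] S(S(S(S(S(S(S(add(Z, Z))))))))
  [9] S^7(Z)

Answer: SAME — A ⇓ S^7(Z), B ⇓ S^7(Z)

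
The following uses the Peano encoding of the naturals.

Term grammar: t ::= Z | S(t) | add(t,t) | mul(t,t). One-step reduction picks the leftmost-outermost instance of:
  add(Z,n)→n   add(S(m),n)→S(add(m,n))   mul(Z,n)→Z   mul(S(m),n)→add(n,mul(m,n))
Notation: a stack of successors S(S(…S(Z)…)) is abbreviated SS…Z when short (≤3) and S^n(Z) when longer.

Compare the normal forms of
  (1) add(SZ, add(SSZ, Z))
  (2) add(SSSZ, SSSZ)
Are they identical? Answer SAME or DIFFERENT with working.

Answer: DIFFERENT — A ⇓ SSSZ, B ⇓ S^6(Z)

Derivation:
Term A:
  start: add(SZ, add(SSZ, Z))
  [1] S(add(Z, add(SSZ, Z)))
  [2] S(add(SSZ, Z))
  [3] S(S(add(SZ, Z)))
  [4] S(S(S(add(Z, Z))))
  [5] SSSZ

Term B:
  start: add(SSSZ, SSSZ)
  [1] S(add(SSZ, SSSZ))
  [2] S(S(add(SZ, SSSZ)))
  [3] S(S(S(add(Z, SSSZ))))
  [4] S^6(Z)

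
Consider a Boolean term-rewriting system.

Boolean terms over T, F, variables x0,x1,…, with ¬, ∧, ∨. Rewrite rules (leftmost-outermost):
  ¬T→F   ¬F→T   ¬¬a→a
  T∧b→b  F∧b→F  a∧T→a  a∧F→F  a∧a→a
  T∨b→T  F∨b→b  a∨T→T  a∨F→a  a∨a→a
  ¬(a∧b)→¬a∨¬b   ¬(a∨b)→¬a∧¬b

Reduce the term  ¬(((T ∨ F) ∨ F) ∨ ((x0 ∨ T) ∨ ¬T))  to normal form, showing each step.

Answer: normal form = F  (in 7 steps)

Reduction:
  start: ¬(((T ∨ F) ∨ F) ∨ ((x0 ∨ T) ∨ ¬T))
  [1] ¬((T ∨ F) ∨ F) ∧ ¬((x0 ∨ T) ∨ ¬T)
  [2] (¬(T ∨ F) ∧ ¬F) ∧ ¬((x0 ∨ T) ∨ ¬T)
  [3] ((¬T ∧ ¬F) ∧ ¬F) ∧ ¬((x0 ∨ T) ∨ ¬T)
  [4] ((F ∧ ¬F) ∧ ¬F) ∧ ¬((x0 ∨ T) ∨ ¬T)
  [5] (F ∧ ¬F) ∧ ¬((x0 ∨ T) ∨ ¬T)
  [6] F ∧ ¬((x0 ∨ T) ∨ ¬T)
  [7] F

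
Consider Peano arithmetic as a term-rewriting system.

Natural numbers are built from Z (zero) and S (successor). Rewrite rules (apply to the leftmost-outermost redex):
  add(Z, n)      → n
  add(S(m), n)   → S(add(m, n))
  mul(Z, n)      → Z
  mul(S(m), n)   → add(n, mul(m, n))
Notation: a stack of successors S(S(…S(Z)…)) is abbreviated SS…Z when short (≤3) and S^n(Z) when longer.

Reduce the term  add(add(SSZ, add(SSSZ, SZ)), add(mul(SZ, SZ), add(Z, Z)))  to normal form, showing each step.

Answer: normal form = S^7(Z)  (in 21 steps)

Working:
  start: add(add(SSZ, add(SSSZ, SZ)), add(mul(SZ, SZ), add(Z, Z)))
  [1] add(S(add(SZ, add(SSSZ, SZ))), add(mul(SZ, SZ), add(Z, Z)))
  [2] S(add(add(SZ, add(SSSZ, SZ)), add(mul(SZ, SZ), add(Z, Z))))
  [3] S(add(S(add(Z, add(SSSZ, SZ))), add(mul(SZ, SZ), add(Z, Z))))
  [4] S(S(add(add(Z, add(SSSZ, SZ)), add(mul(SZ, SZ), add(Z, Z)))))
  [5] S(S(add(add(SSSZ, SZ), add(mul(SZ, SZ), add(Z, Z)))))
  [6] S(S(add(S(add(SSZ, SZ)), add(mul(SZ, SZ), add(Z, Z)))))
  [7] S(S(S(add(add(SSZ, SZ), add(mul(SZ, SZ), add(Z, Z))))))
  [8] S(S(S(add(S(add(SZ, SZ)), add(mul(SZ, SZ), add(Z, Z))))))
  [9] S(S(S(S(add(add(SZ, SZ), add(mul(SZ, SZ), add(Z, Z)))))))
  [10] S(S(S(S(add(S(add(Z, SZ)), add(mul(SZ, SZ), add(Z, Z)))))))
  [11] S(S(S(S(S(add(add(Z, SZ), add(mul(SZ, SZ), add(Z, Z))))))))
  [12] S(S(S(S(S(add(SZ, add(mul(SZ, SZ), add(Z, Z))))))))
  [13] S(S(S(S(S(S(add(Z, add(mul(SZ, SZ), add(Z, Z)))))))))
  [14] S(S(S(S(S(S(add(mul(SZ, SZ), add(Z, Z))))))))
  [15] S(S(S(S(S(S(add(add(SZ, mul(Z, SZ)), add(Z, Z))))))))
  [16] S(S(S(S(S(S(add(S(add(Z, mul(Z, SZ))), add(Z, Z))))))))
  [17] S(S(S(S(S(S(S(add(add(Z, mul(Z, SZ)), add(Z, Z)))))))))
  [18] S(S(S(S(S(S(S(add(mul(Z, SZ), add(Z, Z)))))))))
  [19] S(S(S(S(S(S(S(add(Z, add(Z, Z)))))))))
  [20] S(S(S(S(S(S(S(add(Z, Z))))))))
  [21] S^7(Z)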